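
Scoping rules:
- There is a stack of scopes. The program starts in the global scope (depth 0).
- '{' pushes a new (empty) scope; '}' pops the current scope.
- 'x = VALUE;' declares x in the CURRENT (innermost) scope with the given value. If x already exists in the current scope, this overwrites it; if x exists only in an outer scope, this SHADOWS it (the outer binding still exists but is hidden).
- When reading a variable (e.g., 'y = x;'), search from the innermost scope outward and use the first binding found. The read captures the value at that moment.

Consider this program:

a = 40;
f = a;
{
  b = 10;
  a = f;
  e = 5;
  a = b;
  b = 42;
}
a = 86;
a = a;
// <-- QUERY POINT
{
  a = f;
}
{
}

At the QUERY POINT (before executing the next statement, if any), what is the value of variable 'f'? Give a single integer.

Step 1: declare a=40 at depth 0
Step 2: declare f=(read a)=40 at depth 0
Step 3: enter scope (depth=1)
Step 4: declare b=10 at depth 1
Step 5: declare a=(read f)=40 at depth 1
Step 6: declare e=5 at depth 1
Step 7: declare a=(read b)=10 at depth 1
Step 8: declare b=42 at depth 1
Step 9: exit scope (depth=0)
Step 10: declare a=86 at depth 0
Step 11: declare a=(read a)=86 at depth 0
Visible at query point: a=86 f=40

Answer: 40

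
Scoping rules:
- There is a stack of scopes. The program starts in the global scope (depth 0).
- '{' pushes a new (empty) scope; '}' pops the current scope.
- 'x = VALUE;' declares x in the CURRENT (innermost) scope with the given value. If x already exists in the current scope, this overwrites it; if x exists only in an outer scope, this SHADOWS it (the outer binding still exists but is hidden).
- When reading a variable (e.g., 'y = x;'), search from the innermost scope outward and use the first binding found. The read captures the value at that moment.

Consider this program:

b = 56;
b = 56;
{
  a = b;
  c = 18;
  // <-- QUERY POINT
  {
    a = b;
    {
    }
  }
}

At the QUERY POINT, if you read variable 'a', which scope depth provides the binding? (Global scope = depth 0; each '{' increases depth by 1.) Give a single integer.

Step 1: declare b=56 at depth 0
Step 2: declare b=56 at depth 0
Step 3: enter scope (depth=1)
Step 4: declare a=(read b)=56 at depth 1
Step 5: declare c=18 at depth 1
Visible at query point: a=56 b=56 c=18

Answer: 1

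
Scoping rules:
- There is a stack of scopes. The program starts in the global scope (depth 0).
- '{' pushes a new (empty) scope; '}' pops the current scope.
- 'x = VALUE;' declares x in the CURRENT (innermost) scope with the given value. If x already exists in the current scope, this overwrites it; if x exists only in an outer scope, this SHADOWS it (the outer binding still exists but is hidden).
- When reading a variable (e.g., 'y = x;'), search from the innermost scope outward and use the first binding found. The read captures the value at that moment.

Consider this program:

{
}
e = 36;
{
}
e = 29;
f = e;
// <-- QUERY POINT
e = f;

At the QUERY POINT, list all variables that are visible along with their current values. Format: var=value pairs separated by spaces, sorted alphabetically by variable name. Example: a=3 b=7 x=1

Answer: e=29 f=29

Derivation:
Step 1: enter scope (depth=1)
Step 2: exit scope (depth=0)
Step 3: declare e=36 at depth 0
Step 4: enter scope (depth=1)
Step 5: exit scope (depth=0)
Step 6: declare e=29 at depth 0
Step 7: declare f=(read e)=29 at depth 0
Visible at query point: e=29 f=29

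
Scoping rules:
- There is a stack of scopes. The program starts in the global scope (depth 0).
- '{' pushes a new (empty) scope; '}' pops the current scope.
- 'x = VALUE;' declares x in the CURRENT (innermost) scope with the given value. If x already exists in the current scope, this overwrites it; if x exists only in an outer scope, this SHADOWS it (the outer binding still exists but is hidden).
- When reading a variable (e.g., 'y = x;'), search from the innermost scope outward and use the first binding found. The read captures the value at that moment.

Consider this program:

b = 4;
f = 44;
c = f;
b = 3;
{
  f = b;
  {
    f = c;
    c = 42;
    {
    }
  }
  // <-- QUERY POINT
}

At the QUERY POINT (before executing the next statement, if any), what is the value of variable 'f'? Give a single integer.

Step 1: declare b=4 at depth 0
Step 2: declare f=44 at depth 0
Step 3: declare c=(read f)=44 at depth 0
Step 4: declare b=3 at depth 0
Step 5: enter scope (depth=1)
Step 6: declare f=(read b)=3 at depth 1
Step 7: enter scope (depth=2)
Step 8: declare f=(read c)=44 at depth 2
Step 9: declare c=42 at depth 2
Step 10: enter scope (depth=3)
Step 11: exit scope (depth=2)
Step 12: exit scope (depth=1)
Visible at query point: b=3 c=44 f=3

Answer: 3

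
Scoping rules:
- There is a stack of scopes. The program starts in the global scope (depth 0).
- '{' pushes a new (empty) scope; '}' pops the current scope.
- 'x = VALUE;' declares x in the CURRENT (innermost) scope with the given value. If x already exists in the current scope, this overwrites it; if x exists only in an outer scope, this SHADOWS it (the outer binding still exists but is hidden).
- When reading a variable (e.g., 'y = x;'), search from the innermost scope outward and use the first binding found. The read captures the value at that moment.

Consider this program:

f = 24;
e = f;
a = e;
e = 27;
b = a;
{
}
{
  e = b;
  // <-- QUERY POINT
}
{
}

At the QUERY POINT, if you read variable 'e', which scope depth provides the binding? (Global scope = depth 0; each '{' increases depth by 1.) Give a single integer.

Answer: 1

Derivation:
Step 1: declare f=24 at depth 0
Step 2: declare e=(read f)=24 at depth 0
Step 3: declare a=(read e)=24 at depth 0
Step 4: declare e=27 at depth 0
Step 5: declare b=(read a)=24 at depth 0
Step 6: enter scope (depth=1)
Step 7: exit scope (depth=0)
Step 8: enter scope (depth=1)
Step 9: declare e=(read b)=24 at depth 1
Visible at query point: a=24 b=24 e=24 f=24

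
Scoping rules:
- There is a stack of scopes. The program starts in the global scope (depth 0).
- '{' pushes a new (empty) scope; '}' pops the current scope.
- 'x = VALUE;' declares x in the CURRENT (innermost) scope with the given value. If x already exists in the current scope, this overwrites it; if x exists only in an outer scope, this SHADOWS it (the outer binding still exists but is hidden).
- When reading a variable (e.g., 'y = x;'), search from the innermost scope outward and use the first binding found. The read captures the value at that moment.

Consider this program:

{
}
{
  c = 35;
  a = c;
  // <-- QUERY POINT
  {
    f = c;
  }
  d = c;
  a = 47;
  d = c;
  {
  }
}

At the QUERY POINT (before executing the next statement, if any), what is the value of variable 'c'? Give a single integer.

Step 1: enter scope (depth=1)
Step 2: exit scope (depth=0)
Step 3: enter scope (depth=1)
Step 4: declare c=35 at depth 1
Step 5: declare a=(read c)=35 at depth 1
Visible at query point: a=35 c=35

Answer: 35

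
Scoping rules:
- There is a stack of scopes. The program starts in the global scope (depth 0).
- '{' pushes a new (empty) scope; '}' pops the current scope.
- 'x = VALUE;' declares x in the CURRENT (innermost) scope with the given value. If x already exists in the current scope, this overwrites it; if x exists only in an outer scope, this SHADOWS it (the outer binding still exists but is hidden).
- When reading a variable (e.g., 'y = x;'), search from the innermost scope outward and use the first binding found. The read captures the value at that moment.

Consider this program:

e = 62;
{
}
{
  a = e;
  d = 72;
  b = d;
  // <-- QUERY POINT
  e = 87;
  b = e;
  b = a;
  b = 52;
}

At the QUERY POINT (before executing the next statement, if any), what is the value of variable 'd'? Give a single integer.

Answer: 72

Derivation:
Step 1: declare e=62 at depth 0
Step 2: enter scope (depth=1)
Step 3: exit scope (depth=0)
Step 4: enter scope (depth=1)
Step 5: declare a=(read e)=62 at depth 1
Step 6: declare d=72 at depth 1
Step 7: declare b=(read d)=72 at depth 1
Visible at query point: a=62 b=72 d=72 e=62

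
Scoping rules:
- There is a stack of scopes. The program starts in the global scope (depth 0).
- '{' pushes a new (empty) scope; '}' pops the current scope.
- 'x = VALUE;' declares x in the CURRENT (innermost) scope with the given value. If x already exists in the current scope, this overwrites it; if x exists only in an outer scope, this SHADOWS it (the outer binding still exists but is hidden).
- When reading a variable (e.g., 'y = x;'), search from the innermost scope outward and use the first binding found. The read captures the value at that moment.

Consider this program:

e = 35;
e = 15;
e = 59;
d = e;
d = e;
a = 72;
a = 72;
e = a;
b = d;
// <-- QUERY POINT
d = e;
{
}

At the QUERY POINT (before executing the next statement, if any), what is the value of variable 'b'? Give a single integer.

Step 1: declare e=35 at depth 0
Step 2: declare e=15 at depth 0
Step 3: declare e=59 at depth 0
Step 4: declare d=(read e)=59 at depth 0
Step 5: declare d=(read e)=59 at depth 0
Step 6: declare a=72 at depth 0
Step 7: declare a=72 at depth 0
Step 8: declare e=(read a)=72 at depth 0
Step 9: declare b=(read d)=59 at depth 0
Visible at query point: a=72 b=59 d=59 e=72

Answer: 59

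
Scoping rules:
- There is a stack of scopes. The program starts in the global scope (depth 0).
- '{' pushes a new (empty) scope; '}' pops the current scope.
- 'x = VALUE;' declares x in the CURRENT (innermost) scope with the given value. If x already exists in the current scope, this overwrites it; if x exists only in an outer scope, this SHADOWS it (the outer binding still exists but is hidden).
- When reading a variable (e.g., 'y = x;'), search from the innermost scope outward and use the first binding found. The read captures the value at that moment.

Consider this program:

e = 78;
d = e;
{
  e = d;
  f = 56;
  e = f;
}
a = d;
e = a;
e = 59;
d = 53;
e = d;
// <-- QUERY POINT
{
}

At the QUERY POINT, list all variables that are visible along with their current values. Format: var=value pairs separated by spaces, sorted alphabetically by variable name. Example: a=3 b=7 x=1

Answer: a=78 d=53 e=53

Derivation:
Step 1: declare e=78 at depth 0
Step 2: declare d=(read e)=78 at depth 0
Step 3: enter scope (depth=1)
Step 4: declare e=(read d)=78 at depth 1
Step 5: declare f=56 at depth 1
Step 6: declare e=(read f)=56 at depth 1
Step 7: exit scope (depth=0)
Step 8: declare a=(read d)=78 at depth 0
Step 9: declare e=(read a)=78 at depth 0
Step 10: declare e=59 at depth 0
Step 11: declare d=53 at depth 0
Step 12: declare e=(read d)=53 at depth 0
Visible at query point: a=78 d=53 e=53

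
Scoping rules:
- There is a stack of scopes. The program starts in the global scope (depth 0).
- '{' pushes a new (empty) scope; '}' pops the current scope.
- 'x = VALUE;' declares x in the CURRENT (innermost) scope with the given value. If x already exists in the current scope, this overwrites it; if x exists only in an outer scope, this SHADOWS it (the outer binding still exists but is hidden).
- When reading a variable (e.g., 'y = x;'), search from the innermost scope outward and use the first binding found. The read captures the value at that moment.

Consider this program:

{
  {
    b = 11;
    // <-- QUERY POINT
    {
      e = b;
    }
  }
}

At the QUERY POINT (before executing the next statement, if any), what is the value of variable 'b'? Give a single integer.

Answer: 11

Derivation:
Step 1: enter scope (depth=1)
Step 2: enter scope (depth=2)
Step 3: declare b=11 at depth 2
Visible at query point: b=11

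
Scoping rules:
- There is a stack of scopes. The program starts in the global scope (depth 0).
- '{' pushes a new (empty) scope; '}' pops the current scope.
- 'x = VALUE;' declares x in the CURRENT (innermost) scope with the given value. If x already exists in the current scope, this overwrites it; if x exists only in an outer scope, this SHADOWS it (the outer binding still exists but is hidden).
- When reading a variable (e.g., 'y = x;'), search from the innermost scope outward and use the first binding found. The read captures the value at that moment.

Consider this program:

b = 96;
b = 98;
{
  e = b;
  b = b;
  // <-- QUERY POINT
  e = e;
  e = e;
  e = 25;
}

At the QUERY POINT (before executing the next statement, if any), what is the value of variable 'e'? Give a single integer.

Step 1: declare b=96 at depth 0
Step 2: declare b=98 at depth 0
Step 3: enter scope (depth=1)
Step 4: declare e=(read b)=98 at depth 1
Step 5: declare b=(read b)=98 at depth 1
Visible at query point: b=98 e=98

Answer: 98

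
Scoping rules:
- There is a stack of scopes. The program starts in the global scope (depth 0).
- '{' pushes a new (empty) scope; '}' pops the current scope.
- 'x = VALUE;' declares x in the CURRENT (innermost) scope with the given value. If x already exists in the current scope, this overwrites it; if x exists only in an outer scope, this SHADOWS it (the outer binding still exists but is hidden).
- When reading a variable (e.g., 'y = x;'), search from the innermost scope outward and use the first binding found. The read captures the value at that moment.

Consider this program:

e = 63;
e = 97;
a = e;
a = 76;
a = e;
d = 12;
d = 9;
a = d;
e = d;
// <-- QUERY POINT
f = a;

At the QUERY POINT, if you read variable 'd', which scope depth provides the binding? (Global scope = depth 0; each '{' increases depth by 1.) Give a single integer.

Answer: 0

Derivation:
Step 1: declare e=63 at depth 0
Step 2: declare e=97 at depth 0
Step 3: declare a=(read e)=97 at depth 0
Step 4: declare a=76 at depth 0
Step 5: declare a=(read e)=97 at depth 0
Step 6: declare d=12 at depth 0
Step 7: declare d=9 at depth 0
Step 8: declare a=(read d)=9 at depth 0
Step 9: declare e=(read d)=9 at depth 0
Visible at query point: a=9 d=9 e=9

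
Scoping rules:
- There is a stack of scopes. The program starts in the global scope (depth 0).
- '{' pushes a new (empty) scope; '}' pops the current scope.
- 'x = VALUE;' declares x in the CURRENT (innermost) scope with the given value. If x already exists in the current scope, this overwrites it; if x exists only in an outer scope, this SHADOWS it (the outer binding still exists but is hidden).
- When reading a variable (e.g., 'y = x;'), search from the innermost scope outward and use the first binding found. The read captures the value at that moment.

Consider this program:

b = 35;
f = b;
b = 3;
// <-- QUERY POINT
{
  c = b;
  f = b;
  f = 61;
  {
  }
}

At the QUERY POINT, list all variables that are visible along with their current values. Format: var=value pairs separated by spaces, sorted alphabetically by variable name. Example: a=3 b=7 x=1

Answer: b=3 f=35

Derivation:
Step 1: declare b=35 at depth 0
Step 2: declare f=(read b)=35 at depth 0
Step 3: declare b=3 at depth 0
Visible at query point: b=3 f=35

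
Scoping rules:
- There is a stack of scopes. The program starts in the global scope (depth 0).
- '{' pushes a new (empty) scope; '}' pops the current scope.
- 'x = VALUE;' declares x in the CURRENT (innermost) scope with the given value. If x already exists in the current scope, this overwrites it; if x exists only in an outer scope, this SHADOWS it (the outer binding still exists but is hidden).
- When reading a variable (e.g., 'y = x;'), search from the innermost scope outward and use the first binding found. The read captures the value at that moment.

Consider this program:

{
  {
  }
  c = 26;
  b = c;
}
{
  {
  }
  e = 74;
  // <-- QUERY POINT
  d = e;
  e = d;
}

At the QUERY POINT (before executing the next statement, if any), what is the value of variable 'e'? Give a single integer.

Answer: 74

Derivation:
Step 1: enter scope (depth=1)
Step 2: enter scope (depth=2)
Step 3: exit scope (depth=1)
Step 4: declare c=26 at depth 1
Step 5: declare b=(read c)=26 at depth 1
Step 6: exit scope (depth=0)
Step 7: enter scope (depth=1)
Step 8: enter scope (depth=2)
Step 9: exit scope (depth=1)
Step 10: declare e=74 at depth 1
Visible at query point: e=74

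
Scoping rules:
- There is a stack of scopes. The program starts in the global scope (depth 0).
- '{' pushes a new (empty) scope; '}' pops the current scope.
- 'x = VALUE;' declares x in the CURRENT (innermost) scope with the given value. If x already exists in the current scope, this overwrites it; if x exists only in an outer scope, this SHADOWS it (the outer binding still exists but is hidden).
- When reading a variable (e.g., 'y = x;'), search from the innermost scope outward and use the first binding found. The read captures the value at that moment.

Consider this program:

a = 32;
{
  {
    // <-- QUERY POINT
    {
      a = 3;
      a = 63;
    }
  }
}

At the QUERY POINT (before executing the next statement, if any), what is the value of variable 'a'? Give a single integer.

Answer: 32

Derivation:
Step 1: declare a=32 at depth 0
Step 2: enter scope (depth=1)
Step 3: enter scope (depth=2)
Visible at query point: a=32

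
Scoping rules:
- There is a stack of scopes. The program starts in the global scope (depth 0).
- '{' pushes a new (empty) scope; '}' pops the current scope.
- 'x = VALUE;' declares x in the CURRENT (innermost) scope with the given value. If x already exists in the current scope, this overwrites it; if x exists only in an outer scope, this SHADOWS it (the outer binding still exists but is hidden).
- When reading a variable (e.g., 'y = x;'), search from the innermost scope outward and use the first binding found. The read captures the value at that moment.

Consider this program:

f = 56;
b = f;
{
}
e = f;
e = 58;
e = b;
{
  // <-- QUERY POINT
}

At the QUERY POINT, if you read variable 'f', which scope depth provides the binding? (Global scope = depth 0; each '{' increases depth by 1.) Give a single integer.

Step 1: declare f=56 at depth 0
Step 2: declare b=(read f)=56 at depth 0
Step 3: enter scope (depth=1)
Step 4: exit scope (depth=0)
Step 5: declare e=(read f)=56 at depth 0
Step 6: declare e=58 at depth 0
Step 7: declare e=(read b)=56 at depth 0
Step 8: enter scope (depth=1)
Visible at query point: b=56 e=56 f=56

Answer: 0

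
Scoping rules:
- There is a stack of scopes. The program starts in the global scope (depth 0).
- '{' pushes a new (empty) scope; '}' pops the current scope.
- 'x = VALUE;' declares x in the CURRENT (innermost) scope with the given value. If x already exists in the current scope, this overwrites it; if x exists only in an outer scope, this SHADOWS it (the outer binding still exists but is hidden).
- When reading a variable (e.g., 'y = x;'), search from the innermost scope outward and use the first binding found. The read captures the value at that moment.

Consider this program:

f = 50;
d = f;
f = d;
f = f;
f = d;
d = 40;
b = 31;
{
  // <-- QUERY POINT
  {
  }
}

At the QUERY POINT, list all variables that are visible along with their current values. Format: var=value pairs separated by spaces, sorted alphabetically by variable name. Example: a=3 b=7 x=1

Step 1: declare f=50 at depth 0
Step 2: declare d=(read f)=50 at depth 0
Step 3: declare f=(read d)=50 at depth 0
Step 4: declare f=(read f)=50 at depth 0
Step 5: declare f=(read d)=50 at depth 0
Step 6: declare d=40 at depth 0
Step 7: declare b=31 at depth 0
Step 8: enter scope (depth=1)
Visible at query point: b=31 d=40 f=50

Answer: b=31 d=40 f=50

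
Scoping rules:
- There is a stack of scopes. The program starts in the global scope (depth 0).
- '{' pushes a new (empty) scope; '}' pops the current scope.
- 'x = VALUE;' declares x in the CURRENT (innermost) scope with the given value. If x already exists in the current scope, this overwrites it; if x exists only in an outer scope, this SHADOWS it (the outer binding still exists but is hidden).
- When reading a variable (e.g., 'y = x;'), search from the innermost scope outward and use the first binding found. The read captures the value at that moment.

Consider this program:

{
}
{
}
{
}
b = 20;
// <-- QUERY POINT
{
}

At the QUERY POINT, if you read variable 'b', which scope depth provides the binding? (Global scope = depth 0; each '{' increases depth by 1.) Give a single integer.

Step 1: enter scope (depth=1)
Step 2: exit scope (depth=0)
Step 3: enter scope (depth=1)
Step 4: exit scope (depth=0)
Step 5: enter scope (depth=1)
Step 6: exit scope (depth=0)
Step 7: declare b=20 at depth 0
Visible at query point: b=20

Answer: 0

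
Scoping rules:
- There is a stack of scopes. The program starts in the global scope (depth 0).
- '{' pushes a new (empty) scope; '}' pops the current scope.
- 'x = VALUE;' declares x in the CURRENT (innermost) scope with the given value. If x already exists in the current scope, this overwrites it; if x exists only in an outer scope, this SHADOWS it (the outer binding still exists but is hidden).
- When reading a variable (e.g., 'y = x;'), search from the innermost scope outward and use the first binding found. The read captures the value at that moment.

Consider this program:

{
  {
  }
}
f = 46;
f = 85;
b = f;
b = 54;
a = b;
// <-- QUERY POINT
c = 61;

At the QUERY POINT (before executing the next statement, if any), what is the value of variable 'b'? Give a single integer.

Answer: 54

Derivation:
Step 1: enter scope (depth=1)
Step 2: enter scope (depth=2)
Step 3: exit scope (depth=1)
Step 4: exit scope (depth=0)
Step 5: declare f=46 at depth 0
Step 6: declare f=85 at depth 0
Step 7: declare b=(read f)=85 at depth 0
Step 8: declare b=54 at depth 0
Step 9: declare a=(read b)=54 at depth 0
Visible at query point: a=54 b=54 f=85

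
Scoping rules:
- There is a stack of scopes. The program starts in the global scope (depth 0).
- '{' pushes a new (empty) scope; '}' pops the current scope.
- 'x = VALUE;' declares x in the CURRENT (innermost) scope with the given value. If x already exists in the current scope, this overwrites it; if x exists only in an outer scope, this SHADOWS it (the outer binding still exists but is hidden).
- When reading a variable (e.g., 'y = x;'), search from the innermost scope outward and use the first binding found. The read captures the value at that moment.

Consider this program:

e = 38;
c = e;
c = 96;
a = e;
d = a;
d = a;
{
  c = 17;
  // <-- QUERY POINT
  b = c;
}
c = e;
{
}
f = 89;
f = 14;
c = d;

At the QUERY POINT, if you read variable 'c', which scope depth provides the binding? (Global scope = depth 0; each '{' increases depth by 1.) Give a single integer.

Step 1: declare e=38 at depth 0
Step 2: declare c=(read e)=38 at depth 0
Step 3: declare c=96 at depth 0
Step 4: declare a=(read e)=38 at depth 0
Step 5: declare d=(read a)=38 at depth 0
Step 6: declare d=(read a)=38 at depth 0
Step 7: enter scope (depth=1)
Step 8: declare c=17 at depth 1
Visible at query point: a=38 c=17 d=38 e=38

Answer: 1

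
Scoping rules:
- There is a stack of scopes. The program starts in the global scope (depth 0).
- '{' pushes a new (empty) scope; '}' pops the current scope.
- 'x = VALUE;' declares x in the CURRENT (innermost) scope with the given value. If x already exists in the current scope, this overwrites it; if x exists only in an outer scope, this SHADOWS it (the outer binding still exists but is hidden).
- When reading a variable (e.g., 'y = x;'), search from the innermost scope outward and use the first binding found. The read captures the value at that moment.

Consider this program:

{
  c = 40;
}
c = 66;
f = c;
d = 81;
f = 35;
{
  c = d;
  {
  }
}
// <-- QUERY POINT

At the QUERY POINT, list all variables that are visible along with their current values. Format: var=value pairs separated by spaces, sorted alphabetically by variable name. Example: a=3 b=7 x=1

Answer: c=66 d=81 f=35

Derivation:
Step 1: enter scope (depth=1)
Step 2: declare c=40 at depth 1
Step 3: exit scope (depth=0)
Step 4: declare c=66 at depth 0
Step 5: declare f=(read c)=66 at depth 0
Step 6: declare d=81 at depth 0
Step 7: declare f=35 at depth 0
Step 8: enter scope (depth=1)
Step 9: declare c=(read d)=81 at depth 1
Step 10: enter scope (depth=2)
Step 11: exit scope (depth=1)
Step 12: exit scope (depth=0)
Visible at query point: c=66 d=81 f=35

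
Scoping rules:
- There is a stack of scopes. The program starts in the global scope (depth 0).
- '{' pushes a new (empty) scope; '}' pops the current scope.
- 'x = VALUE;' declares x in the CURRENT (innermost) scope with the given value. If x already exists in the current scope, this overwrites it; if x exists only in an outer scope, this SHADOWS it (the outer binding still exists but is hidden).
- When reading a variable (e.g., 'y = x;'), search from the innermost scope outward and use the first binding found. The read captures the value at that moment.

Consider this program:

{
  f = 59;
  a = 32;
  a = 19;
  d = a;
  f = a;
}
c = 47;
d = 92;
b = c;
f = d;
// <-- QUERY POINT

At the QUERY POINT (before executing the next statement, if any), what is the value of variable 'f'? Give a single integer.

Answer: 92

Derivation:
Step 1: enter scope (depth=1)
Step 2: declare f=59 at depth 1
Step 3: declare a=32 at depth 1
Step 4: declare a=19 at depth 1
Step 5: declare d=(read a)=19 at depth 1
Step 6: declare f=(read a)=19 at depth 1
Step 7: exit scope (depth=0)
Step 8: declare c=47 at depth 0
Step 9: declare d=92 at depth 0
Step 10: declare b=(read c)=47 at depth 0
Step 11: declare f=(read d)=92 at depth 0
Visible at query point: b=47 c=47 d=92 f=92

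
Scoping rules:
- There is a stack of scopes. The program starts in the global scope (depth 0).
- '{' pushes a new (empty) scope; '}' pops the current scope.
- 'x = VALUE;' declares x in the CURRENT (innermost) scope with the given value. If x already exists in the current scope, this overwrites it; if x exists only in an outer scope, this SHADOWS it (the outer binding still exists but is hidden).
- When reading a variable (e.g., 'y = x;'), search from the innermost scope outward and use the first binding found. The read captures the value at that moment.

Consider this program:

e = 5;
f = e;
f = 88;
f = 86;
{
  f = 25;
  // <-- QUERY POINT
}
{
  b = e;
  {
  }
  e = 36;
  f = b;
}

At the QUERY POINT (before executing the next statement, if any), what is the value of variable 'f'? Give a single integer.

Step 1: declare e=5 at depth 0
Step 2: declare f=(read e)=5 at depth 0
Step 3: declare f=88 at depth 0
Step 4: declare f=86 at depth 0
Step 5: enter scope (depth=1)
Step 6: declare f=25 at depth 1
Visible at query point: e=5 f=25

Answer: 25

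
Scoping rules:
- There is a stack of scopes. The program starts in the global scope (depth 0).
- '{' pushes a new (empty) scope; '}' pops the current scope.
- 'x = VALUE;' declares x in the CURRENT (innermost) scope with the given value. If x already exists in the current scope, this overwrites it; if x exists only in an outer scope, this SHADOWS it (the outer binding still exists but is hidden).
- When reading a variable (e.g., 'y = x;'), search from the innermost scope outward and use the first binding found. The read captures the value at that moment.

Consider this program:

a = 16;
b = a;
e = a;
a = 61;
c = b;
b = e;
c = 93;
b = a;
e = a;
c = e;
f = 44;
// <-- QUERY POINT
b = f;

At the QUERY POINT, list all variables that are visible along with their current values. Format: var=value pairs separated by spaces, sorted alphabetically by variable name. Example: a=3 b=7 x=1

Answer: a=61 b=61 c=61 e=61 f=44

Derivation:
Step 1: declare a=16 at depth 0
Step 2: declare b=(read a)=16 at depth 0
Step 3: declare e=(read a)=16 at depth 0
Step 4: declare a=61 at depth 0
Step 5: declare c=(read b)=16 at depth 0
Step 6: declare b=(read e)=16 at depth 0
Step 7: declare c=93 at depth 0
Step 8: declare b=(read a)=61 at depth 0
Step 9: declare e=(read a)=61 at depth 0
Step 10: declare c=(read e)=61 at depth 0
Step 11: declare f=44 at depth 0
Visible at query point: a=61 b=61 c=61 e=61 f=44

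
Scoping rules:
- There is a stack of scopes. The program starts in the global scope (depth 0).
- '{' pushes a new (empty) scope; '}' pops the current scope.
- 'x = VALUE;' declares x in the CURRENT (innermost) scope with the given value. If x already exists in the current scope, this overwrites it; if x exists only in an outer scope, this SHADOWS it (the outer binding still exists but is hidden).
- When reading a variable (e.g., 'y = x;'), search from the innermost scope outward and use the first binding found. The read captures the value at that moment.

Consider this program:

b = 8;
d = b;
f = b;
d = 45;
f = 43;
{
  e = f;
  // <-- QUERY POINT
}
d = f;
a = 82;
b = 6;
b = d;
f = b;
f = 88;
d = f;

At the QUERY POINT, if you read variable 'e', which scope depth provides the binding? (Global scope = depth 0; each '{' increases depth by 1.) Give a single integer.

Step 1: declare b=8 at depth 0
Step 2: declare d=(read b)=8 at depth 0
Step 3: declare f=(read b)=8 at depth 0
Step 4: declare d=45 at depth 0
Step 5: declare f=43 at depth 0
Step 6: enter scope (depth=1)
Step 7: declare e=(read f)=43 at depth 1
Visible at query point: b=8 d=45 e=43 f=43

Answer: 1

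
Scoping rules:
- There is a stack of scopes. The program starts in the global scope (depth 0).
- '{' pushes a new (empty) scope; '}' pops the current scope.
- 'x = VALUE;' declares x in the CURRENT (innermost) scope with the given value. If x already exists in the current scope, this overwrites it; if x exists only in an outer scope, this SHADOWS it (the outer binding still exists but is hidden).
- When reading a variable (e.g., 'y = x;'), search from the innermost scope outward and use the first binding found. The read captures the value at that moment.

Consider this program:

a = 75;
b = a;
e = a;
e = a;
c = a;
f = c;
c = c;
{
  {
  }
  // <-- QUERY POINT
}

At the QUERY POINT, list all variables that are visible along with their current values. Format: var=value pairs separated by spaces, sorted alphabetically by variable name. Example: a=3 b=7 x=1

Step 1: declare a=75 at depth 0
Step 2: declare b=(read a)=75 at depth 0
Step 3: declare e=(read a)=75 at depth 0
Step 4: declare e=(read a)=75 at depth 0
Step 5: declare c=(read a)=75 at depth 0
Step 6: declare f=(read c)=75 at depth 0
Step 7: declare c=(read c)=75 at depth 0
Step 8: enter scope (depth=1)
Step 9: enter scope (depth=2)
Step 10: exit scope (depth=1)
Visible at query point: a=75 b=75 c=75 e=75 f=75

Answer: a=75 b=75 c=75 e=75 f=75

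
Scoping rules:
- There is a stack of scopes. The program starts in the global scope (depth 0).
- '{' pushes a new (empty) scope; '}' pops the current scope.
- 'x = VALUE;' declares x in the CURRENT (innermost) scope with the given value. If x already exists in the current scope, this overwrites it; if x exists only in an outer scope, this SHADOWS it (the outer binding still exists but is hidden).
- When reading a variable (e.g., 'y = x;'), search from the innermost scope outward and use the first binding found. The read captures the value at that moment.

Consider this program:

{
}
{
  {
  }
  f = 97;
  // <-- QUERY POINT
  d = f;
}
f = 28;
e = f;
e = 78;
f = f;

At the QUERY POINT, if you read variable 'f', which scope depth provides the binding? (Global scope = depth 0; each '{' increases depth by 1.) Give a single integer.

Step 1: enter scope (depth=1)
Step 2: exit scope (depth=0)
Step 3: enter scope (depth=1)
Step 4: enter scope (depth=2)
Step 5: exit scope (depth=1)
Step 6: declare f=97 at depth 1
Visible at query point: f=97

Answer: 1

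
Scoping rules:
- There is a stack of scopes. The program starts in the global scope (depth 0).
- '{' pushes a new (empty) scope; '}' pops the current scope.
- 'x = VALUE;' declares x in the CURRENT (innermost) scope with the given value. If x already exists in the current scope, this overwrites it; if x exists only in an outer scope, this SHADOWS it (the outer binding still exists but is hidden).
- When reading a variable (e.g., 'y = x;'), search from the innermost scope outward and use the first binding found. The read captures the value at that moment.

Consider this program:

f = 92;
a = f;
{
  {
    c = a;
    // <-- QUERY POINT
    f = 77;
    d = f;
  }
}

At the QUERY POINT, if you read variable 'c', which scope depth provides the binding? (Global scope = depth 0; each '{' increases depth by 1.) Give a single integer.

Answer: 2

Derivation:
Step 1: declare f=92 at depth 0
Step 2: declare a=(read f)=92 at depth 0
Step 3: enter scope (depth=1)
Step 4: enter scope (depth=2)
Step 5: declare c=(read a)=92 at depth 2
Visible at query point: a=92 c=92 f=92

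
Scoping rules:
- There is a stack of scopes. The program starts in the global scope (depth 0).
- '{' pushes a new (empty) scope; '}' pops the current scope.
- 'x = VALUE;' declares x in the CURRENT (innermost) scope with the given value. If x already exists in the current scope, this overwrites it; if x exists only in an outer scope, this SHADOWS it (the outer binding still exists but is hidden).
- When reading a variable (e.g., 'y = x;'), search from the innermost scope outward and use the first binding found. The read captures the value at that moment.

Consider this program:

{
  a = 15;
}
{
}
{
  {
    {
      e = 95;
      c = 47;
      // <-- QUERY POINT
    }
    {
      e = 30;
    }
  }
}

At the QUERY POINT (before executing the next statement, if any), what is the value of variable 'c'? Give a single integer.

Step 1: enter scope (depth=1)
Step 2: declare a=15 at depth 1
Step 3: exit scope (depth=0)
Step 4: enter scope (depth=1)
Step 5: exit scope (depth=0)
Step 6: enter scope (depth=1)
Step 7: enter scope (depth=2)
Step 8: enter scope (depth=3)
Step 9: declare e=95 at depth 3
Step 10: declare c=47 at depth 3
Visible at query point: c=47 e=95

Answer: 47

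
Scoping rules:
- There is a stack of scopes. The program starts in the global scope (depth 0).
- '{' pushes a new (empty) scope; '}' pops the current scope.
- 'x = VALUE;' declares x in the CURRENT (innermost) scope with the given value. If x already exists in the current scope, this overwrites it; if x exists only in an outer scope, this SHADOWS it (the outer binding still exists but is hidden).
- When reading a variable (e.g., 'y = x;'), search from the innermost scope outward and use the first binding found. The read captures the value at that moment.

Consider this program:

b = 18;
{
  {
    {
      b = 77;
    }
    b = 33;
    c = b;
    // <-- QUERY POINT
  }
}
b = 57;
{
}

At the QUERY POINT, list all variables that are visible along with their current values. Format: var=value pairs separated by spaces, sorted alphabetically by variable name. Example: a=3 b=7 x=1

Answer: b=33 c=33

Derivation:
Step 1: declare b=18 at depth 0
Step 2: enter scope (depth=1)
Step 3: enter scope (depth=2)
Step 4: enter scope (depth=3)
Step 5: declare b=77 at depth 3
Step 6: exit scope (depth=2)
Step 7: declare b=33 at depth 2
Step 8: declare c=(read b)=33 at depth 2
Visible at query point: b=33 c=33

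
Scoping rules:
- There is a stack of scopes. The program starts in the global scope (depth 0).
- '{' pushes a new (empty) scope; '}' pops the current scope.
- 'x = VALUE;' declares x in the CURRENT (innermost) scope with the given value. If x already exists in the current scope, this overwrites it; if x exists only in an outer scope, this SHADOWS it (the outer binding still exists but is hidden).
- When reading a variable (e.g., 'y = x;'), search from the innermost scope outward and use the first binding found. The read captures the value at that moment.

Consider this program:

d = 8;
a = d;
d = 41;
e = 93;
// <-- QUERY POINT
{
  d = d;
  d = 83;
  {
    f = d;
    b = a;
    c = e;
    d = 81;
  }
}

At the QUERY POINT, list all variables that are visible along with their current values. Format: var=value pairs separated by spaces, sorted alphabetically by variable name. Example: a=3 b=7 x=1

Answer: a=8 d=41 e=93

Derivation:
Step 1: declare d=8 at depth 0
Step 2: declare a=(read d)=8 at depth 0
Step 3: declare d=41 at depth 0
Step 4: declare e=93 at depth 0
Visible at query point: a=8 d=41 e=93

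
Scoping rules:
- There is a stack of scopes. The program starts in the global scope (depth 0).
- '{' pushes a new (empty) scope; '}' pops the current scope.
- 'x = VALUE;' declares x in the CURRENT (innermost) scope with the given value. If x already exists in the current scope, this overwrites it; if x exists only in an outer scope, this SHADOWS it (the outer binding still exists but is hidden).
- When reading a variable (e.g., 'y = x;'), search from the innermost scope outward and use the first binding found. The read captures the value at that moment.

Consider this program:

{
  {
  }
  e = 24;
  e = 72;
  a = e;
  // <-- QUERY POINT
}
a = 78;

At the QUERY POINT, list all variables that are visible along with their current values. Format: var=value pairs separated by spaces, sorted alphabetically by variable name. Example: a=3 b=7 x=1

Answer: a=72 e=72

Derivation:
Step 1: enter scope (depth=1)
Step 2: enter scope (depth=2)
Step 3: exit scope (depth=1)
Step 4: declare e=24 at depth 1
Step 5: declare e=72 at depth 1
Step 6: declare a=(read e)=72 at depth 1
Visible at query point: a=72 e=72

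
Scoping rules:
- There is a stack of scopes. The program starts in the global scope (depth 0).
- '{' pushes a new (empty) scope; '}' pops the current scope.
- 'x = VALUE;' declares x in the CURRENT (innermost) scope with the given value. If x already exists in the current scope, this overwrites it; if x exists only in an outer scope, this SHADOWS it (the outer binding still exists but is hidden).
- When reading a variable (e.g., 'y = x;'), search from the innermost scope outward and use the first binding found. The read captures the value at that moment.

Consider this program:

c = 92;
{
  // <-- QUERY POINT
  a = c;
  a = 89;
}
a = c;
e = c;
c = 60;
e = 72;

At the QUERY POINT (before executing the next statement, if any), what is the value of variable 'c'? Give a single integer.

Answer: 92

Derivation:
Step 1: declare c=92 at depth 0
Step 2: enter scope (depth=1)
Visible at query point: c=92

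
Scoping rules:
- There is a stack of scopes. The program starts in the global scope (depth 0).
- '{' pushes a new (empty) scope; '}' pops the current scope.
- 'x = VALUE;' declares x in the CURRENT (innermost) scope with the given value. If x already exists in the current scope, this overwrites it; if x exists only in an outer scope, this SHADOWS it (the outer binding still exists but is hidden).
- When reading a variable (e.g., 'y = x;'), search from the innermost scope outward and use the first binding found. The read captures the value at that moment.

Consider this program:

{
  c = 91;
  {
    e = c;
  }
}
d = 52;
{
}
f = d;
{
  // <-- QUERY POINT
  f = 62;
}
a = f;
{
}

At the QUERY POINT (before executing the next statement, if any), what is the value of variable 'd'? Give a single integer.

Step 1: enter scope (depth=1)
Step 2: declare c=91 at depth 1
Step 3: enter scope (depth=2)
Step 4: declare e=(read c)=91 at depth 2
Step 5: exit scope (depth=1)
Step 6: exit scope (depth=0)
Step 7: declare d=52 at depth 0
Step 8: enter scope (depth=1)
Step 9: exit scope (depth=0)
Step 10: declare f=(read d)=52 at depth 0
Step 11: enter scope (depth=1)
Visible at query point: d=52 f=52

Answer: 52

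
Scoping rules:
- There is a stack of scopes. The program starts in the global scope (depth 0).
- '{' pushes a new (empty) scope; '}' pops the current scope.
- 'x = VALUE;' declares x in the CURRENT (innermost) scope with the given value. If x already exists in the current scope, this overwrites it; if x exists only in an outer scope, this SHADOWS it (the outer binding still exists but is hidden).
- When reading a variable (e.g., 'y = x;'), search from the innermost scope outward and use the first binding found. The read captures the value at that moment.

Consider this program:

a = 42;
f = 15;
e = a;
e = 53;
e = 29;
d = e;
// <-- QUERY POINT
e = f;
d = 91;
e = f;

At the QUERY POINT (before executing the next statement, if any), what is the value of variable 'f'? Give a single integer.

Step 1: declare a=42 at depth 0
Step 2: declare f=15 at depth 0
Step 3: declare e=(read a)=42 at depth 0
Step 4: declare e=53 at depth 0
Step 5: declare e=29 at depth 0
Step 6: declare d=(read e)=29 at depth 0
Visible at query point: a=42 d=29 e=29 f=15

Answer: 15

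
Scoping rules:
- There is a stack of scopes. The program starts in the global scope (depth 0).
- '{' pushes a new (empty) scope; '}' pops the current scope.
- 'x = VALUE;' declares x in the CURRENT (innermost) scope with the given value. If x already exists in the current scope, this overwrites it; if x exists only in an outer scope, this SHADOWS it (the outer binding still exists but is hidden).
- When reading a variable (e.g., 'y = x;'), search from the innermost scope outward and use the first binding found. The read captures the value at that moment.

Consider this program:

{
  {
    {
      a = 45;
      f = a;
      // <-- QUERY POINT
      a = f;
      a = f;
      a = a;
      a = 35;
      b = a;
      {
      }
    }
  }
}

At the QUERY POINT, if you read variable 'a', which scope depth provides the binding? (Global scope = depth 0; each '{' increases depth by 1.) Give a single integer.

Answer: 3

Derivation:
Step 1: enter scope (depth=1)
Step 2: enter scope (depth=2)
Step 3: enter scope (depth=3)
Step 4: declare a=45 at depth 3
Step 5: declare f=(read a)=45 at depth 3
Visible at query point: a=45 f=45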